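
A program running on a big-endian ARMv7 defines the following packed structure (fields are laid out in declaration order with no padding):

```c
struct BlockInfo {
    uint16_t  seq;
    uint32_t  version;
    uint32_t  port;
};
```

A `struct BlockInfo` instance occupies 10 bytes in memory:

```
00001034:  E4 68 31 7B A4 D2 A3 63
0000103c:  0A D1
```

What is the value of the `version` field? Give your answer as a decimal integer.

830186706

`version` follows `seq` (2 bytes), so it starts at byte offset 2 and occupies 4 bytes.
Bytes at offsets 2..5: 31 7B A4 D2.
Big-endian stores the most-significant byte at the lowest address.
The bytes are already most-significant first: 0x317BA4D2.
0x317BA4D2 = 830186706.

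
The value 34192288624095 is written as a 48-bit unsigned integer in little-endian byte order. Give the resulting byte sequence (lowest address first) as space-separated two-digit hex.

34192288624095 in hexadecimal, padded to 48 bits, is 0x1F190337ADDF.
Split into bytes (most-significant first): 1F 19 03 37 AD DF.
In little-endian order the low byte comes first in memory.
So at ascending addresses the bytes are DF AD 37 03 19 1F.

DF AD 37 03 19 1F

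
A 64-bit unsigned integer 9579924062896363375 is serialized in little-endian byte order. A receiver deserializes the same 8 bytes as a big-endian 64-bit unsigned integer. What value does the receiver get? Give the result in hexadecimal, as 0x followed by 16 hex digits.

9579924062896363375 in 64-bit hexadecimal is 0x84F2BA2DB827976F.
Stored little-endian, the bytes at ascending addresses are 6F 97 27 B8 2D BA F2 84.
Read back as big-endian, the last byte is least significant, giving 0x6F9727B82DBAF284.

0x6F9727B82DBAF284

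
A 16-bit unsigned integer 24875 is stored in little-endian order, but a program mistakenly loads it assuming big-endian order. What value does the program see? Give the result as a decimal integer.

11105

24875 in 16-bit hexadecimal is 0x612B.
Stored little-endian, the bytes at ascending addresses are 2B 61.
Read back as big-endian, the last byte is least significant, giving 0x2B61.
0x2B61 = 11105.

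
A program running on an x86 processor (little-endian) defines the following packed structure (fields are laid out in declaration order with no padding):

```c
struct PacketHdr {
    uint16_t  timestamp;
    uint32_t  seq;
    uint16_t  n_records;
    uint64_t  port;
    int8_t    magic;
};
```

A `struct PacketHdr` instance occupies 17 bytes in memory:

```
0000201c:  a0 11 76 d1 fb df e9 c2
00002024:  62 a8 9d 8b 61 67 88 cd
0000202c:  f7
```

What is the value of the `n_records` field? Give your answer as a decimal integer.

49897

`n_records` follows `timestamp` (2 B), `seq` (4 B), so it starts at offset 2 + 4 = 6 and occupies 2 bytes.
Bytes at offsets 6..7: E9 C2.
Little-endian: lowest address holds the least-significant byte.
Reassemble most-significant byte first: C2 E9 → 0xC2E9.
0xC2E9 = 49897.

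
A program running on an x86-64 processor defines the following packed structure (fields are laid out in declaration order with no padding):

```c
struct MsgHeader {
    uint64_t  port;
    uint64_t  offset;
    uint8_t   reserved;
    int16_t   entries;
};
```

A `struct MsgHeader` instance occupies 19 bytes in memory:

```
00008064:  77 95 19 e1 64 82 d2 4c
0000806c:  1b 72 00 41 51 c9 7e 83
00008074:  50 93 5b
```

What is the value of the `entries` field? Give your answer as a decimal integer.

23443

`entries` follows `port` (8 B), `offset` (8 B), `reserved` (1 B), so it starts at offset 8 + 8 + 1 = 17 and occupies 2 bytes.
Bytes at offsets 17..18: 93 5B.
In little-endian order the low byte comes first in memory.
Reassemble most-significant byte first: 5B 93 → 0x5B93.
0x5B93 = 23443.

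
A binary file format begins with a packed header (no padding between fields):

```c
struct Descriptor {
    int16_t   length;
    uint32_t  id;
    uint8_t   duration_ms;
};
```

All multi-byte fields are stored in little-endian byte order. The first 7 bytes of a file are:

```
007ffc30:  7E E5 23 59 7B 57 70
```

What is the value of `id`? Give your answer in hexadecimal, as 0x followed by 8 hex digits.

0x577B5923

`id` follows `length` (2 bytes), so it starts at byte offset 2 and occupies 4 bytes.
Bytes at offsets 2..5: 23 59 7B 57.
Little-endian stores the least-significant byte at the lowest address.
Reassemble most-significant byte first: 57 7B 59 23 → 0x577B5923.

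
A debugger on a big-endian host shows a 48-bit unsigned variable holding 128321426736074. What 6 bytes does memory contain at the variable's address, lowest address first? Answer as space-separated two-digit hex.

128321426736074 in hexadecimal, padded to 48 bits, is 0x74B5290EC3CA.
Split into bytes (most-significant first): 74 B5 29 0E C3 CA.
Big-endian: lowest address holds the most-significant byte.
So the memory order matches the most-significant-first order: 74 B5 29 0E C3 CA.

74 B5 29 0E C3 CA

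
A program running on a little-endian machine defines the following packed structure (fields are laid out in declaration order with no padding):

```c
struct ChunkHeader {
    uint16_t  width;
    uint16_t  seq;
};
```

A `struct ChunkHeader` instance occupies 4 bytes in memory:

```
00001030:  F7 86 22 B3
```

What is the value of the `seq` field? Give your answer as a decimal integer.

45858

`seq` follows `width` (2 bytes), so it starts at byte offset 2 and occupies 2 bytes.
Bytes at offsets 2..3: 22 B3.
Little-endian stores the least-significant byte at the lowest address.
Reassemble most-significant byte first: B3 22 → 0xB322.
0xB322 = 45858.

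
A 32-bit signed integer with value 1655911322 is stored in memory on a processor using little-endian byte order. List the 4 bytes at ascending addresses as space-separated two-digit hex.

9A 33 B3 62

1655911322 in hexadecimal, padded to 32 bits, is 0x62B3339A.
Split into bytes (most-significant first): 62 B3 33 9A.
Little-endian stores the least-significant byte at the lowest address.
So at ascending addresses the bytes are 9A 33 B3 62.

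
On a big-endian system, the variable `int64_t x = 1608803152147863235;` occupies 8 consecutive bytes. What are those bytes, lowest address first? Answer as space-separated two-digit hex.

1608803152147863235 in hexadecimal, padded to 64 bits, is 0x16539DF16D4D56C3.
Split into bytes (most-significant first): 16 53 9D F1 6D 4D 56 C3.
In big-endian order the high byte comes first in memory.
So the memory order matches the most-significant-first order: 16 53 9D F1 6D 4D 56 C3.

16 53 9D F1 6D 4D 56 C3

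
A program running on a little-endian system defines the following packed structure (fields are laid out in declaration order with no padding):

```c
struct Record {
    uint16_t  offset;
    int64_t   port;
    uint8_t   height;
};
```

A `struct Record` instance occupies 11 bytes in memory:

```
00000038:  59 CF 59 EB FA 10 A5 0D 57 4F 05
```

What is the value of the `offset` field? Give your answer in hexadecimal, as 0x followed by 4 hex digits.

`offset` is the first field, at byte offset 0, occupying 2 bytes.
Bytes at offsets 0..1: 59 CF.
In little-endian order the low byte comes first in memory.
Reassemble most-significant byte first: CF 59 → 0xCF59.

0xCF59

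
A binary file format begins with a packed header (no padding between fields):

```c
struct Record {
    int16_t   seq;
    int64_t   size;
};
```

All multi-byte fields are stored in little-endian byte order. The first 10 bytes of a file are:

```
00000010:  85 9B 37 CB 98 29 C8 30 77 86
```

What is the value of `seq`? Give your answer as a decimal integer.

`seq` is the first field, at byte offset 0, occupying 2 bytes.
Bytes at offsets 0..1: 85 9B.
Little-endian stores the least-significant byte at the lowest address.
Reassemble most-significant byte first: 9B 85 → 0x9B85.
Top bit is set, so as a signed 16-bit value this is 0x9B85 − 2^16 = -25723.

-25723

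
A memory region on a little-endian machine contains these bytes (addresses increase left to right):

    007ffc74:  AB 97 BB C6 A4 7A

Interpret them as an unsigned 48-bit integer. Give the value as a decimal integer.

134848127408043

Little-endian stores the least-significant byte at the lowest address.
Reassemble most-significant byte first: 7A A4 C6 BB 97 AB → 0x7AA4C6BB97AB.
0x7AA4C6BB97AB = 134848127408043.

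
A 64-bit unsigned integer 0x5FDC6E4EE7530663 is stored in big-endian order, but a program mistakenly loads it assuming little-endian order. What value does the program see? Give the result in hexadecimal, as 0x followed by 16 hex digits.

0x630653E74E6EDC5F

Stored big-endian, the bytes at ascending addresses are 5F DC 6E 4E E7 53 06 63.
Read back as little-endian, the first byte is least significant, giving 0x630653E74E6EDC5F.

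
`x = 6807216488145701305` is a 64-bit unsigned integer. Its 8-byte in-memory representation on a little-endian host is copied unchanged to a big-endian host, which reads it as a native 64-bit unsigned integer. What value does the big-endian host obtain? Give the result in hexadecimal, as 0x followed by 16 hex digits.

6807216488145701305 in 64-bit hexadecimal is 0x5E7817546D1B49B9.
Stored little-endian, the bytes at ascending addresses are B9 49 1B 6D 54 17 78 5E.
Read back as big-endian, the last byte is least significant, giving 0xB9491B6D5417785E.

0xB9491B6D5417785E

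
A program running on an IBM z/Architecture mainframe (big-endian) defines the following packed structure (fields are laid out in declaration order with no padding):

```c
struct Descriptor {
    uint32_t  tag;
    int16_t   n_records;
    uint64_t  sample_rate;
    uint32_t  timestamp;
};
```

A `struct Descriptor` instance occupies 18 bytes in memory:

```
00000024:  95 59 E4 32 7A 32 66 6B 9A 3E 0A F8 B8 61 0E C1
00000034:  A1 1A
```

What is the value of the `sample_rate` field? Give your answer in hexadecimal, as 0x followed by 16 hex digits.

0x666B9A3E0AF8B861

`sample_rate` follows `tag` (4 B), `n_records` (2 B), so it starts at offset 4 + 2 = 6 and occupies 8 bytes.
Bytes at offsets 6..13: 66 6B 9A 3E 0A F8 B8 61.
Big-endian stores the most-significant byte at the lowest address.
The bytes are already most-significant first: 0x666B9A3E0AF8B861.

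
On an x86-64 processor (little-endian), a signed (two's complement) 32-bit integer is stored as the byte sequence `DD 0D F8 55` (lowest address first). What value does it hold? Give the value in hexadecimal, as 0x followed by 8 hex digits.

0x55F80DDD

Little-endian: lowest address holds the least-significant byte.
Reassemble most-significant byte first: 55 F8 0D DD → 0x55F80DDD.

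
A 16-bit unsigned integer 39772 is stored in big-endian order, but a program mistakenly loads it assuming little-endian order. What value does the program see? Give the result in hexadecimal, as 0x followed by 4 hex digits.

39772 in 16-bit hexadecimal is 0x9B5C.
Stored big-endian, the bytes at ascending addresses are 9B 5C.
Read back as little-endian, the first byte is least significant, giving 0x5C9B.

0x5C9B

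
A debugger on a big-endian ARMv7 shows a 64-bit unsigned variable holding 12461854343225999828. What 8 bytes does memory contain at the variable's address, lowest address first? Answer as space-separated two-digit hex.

12461854343225999828 in hexadecimal, padded to 64 bits, is 0xACF1667FDAA501D4.
Split into bytes (most-significant first): AC F1 66 7F DA A5 01 D4.
Big-endian stores the most-significant byte at the lowest address.
So the memory order matches the most-significant-first order: AC F1 66 7F DA A5 01 D4.

AC F1 66 7F DA A5 01 D4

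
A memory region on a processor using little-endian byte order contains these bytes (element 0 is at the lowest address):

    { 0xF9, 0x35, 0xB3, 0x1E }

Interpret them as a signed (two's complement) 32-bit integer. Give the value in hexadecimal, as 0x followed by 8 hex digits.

0x1EB335F9

Little-endian stores the least-significant byte at the lowest address.
Reassemble most-significant byte first: 1E B3 35 F9 → 0x1EB335F9.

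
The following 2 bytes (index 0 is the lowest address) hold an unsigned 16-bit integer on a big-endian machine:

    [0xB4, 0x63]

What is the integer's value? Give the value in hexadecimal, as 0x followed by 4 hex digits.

0xB463

Big-endian: lowest address holds the most-significant byte.
The bytes are already most-significant first: 0xB463.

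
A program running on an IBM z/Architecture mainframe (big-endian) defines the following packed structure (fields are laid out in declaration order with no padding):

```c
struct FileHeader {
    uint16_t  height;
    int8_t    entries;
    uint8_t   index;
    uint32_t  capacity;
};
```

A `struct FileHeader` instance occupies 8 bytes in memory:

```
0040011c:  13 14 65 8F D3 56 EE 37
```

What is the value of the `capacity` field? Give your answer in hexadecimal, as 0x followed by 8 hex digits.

0xD356EE37

`capacity` follows `height` (2 B), `entries` (1 B), `index` (1 B), so it starts at offset 2 + 1 + 1 = 4 and occupies 4 bytes.
Bytes at offsets 4..7: D3 56 EE 37.
Big-endian stores the most-significant byte at the lowest address.
The bytes are already most-significant first: 0xD356EE37.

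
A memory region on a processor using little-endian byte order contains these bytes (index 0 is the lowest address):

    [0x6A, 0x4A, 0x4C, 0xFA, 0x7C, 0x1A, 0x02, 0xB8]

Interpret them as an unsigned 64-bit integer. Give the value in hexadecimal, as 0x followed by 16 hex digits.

0xB8021A7CFA4C4A6A

In little-endian order the low byte comes first in memory.
Reassemble most-significant byte first: B8 02 1A 7C FA 4C 4A 6A → 0xB8021A7CFA4C4A6A.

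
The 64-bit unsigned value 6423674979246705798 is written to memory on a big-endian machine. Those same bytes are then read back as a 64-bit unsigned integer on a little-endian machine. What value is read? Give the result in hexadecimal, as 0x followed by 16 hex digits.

6423674979246705798 in 64-bit hexadecimal is 0x59257A5C0A908C86.
Stored big-endian, the bytes at ascending addresses are 59 25 7A 5C 0A 90 8C 86.
Read back as little-endian, the first byte is least significant, giving 0x868C900A5C7A2559.

0x868C900A5C7A2559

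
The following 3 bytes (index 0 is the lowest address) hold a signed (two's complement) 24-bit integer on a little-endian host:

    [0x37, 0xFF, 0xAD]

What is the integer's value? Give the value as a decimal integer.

Little-endian: lowest address holds the least-significant byte.
Reassemble most-significant byte first: AD FF 37 → 0xADFF37.
Top bit is set, so as a signed 24-bit value this is 0xADFF37 − 2^24 = -5374153.

-5374153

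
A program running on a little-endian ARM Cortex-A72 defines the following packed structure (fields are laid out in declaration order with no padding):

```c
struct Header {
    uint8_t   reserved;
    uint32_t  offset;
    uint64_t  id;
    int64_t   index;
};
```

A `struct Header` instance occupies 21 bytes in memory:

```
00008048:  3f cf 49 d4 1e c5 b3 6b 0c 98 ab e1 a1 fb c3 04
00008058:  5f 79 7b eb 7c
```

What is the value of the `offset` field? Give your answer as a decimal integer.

`offset` follows `reserved` (1 byte), so it starts at byte offset 1 and occupies 4 bytes.
Bytes at offsets 1..4: CF 49 D4 1E.
Little-endian: lowest address holds the least-significant byte.
Reassemble most-significant byte first: 1E D4 49 CF → 0x1ED449CF.
0x1ED449CF = 517229007.

517229007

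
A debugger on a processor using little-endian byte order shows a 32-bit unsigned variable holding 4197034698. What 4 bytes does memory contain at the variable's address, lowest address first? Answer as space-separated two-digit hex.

CA AA 29 FA

4197034698 in hexadecimal, padded to 32 bits, is 0xFA29AACA.
Split into bytes (most-significant first): FA 29 AA CA.
Little-endian stores the least-significant byte at the lowest address.
So at ascending addresses the bytes are CA AA 29 FA.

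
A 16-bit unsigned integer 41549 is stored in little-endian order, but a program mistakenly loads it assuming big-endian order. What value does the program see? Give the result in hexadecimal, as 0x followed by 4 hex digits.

0x4DA2

41549 in 16-bit hexadecimal is 0xA24D.
Stored little-endian, the bytes at ascending addresses are 4D A2.
Read back as big-endian, the last byte is least significant, giving 0x4DA2.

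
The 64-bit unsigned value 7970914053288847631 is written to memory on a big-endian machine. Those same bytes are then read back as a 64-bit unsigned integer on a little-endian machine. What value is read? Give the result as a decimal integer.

7970914053288847631 in 64-bit hexadecimal is 0x6E9E60198973690F.
Stored big-endian, the bytes at ascending addresses are 6E 9E 60 19 89 73 69 0F.
Read back as little-endian, the first byte is least significant, giving 0x0F69738919609E6E.
0x0F69738919609E6E = 1110545815797014126.

1110545815797014126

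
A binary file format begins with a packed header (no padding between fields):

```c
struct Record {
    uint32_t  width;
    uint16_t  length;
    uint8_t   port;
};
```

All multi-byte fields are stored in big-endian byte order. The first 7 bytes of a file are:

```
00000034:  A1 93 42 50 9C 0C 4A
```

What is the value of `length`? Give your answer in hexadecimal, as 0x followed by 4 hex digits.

0x9C0C

`length` follows `width` (4 bytes), so it starts at byte offset 4 and occupies 2 bytes.
Bytes at offsets 4..5: 9C 0C.
Big-endian stores the most-significant byte at the lowest address.
The bytes are already most-significant first: 0x9C0C.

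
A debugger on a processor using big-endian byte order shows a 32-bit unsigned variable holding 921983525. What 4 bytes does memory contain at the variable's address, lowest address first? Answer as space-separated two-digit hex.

921983525 in hexadecimal, padded to 32 bits, is 0x36F45A25.
Split into bytes (most-significant first): 36 F4 5A 25.
Big-endian: lowest address holds the most-significant byte.
So the memory order matches the most-significant-first order: 36 F4 5A 25.

36 F4 5A 25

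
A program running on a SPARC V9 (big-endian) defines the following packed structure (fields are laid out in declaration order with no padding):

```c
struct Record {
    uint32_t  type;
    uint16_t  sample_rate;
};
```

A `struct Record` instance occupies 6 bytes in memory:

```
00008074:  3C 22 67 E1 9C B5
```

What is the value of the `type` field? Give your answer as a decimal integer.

`type` is the first field, at byte offset 0, occupying 4 bytes.
Bytes at offsets 0..3: 3C 22 67 E1.
Big-endian: lowest address holds the most-significant byte.
The bytes are already most-significant first: 0x3C2267E1.
0x3C2267E1 = 1008887777.

1008887777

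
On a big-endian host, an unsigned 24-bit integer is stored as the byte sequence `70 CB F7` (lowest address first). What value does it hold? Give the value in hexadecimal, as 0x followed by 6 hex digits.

0x70CBF7

Big-endian stores the most-significant byte at the lowest address.
The bytes are already most-significant first: 0x70CBF7.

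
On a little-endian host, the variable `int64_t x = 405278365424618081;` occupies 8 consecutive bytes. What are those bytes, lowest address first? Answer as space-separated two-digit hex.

405278365424618081 in hexadecimal, padded to 64 bits, is 0x059FD686AE490A61.
Split into bytes (most-significant first): 05 9F D6 86 AE 49 0A 61.
Little-endian: lowest address holds the least-significant byte.
So at ascending addresses the bytes are 61 0A 49 AE 86 D6 9F 05.

61 0A 49 AE 86 D6 9F 05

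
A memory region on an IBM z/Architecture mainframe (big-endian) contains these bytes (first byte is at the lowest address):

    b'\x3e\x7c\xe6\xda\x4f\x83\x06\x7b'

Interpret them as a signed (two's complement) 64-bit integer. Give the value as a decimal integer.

4502727552774899323

Big-endian stores the most-significant byte at the lowest address.
The bytes are already most-significant first: 0x3E7CE6DA4F83067B.
0x3E7CE6DA4F83067B = 4502727552774899323.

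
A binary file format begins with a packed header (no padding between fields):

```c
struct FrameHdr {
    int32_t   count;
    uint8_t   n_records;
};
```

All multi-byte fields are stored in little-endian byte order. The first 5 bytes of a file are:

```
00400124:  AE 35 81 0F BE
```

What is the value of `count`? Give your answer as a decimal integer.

260126126

`count` is the first field, at byte offset 0, occupying 4 bytes.
Bytes at offsets 0..3: AE 35 81 0F.
Little-endian stores the least-significant byte at the lowest address.
Reassemble most-significant byte first: 0F 81 35 AE → 0x0F8135AE.
0x0F8135AE = 260126126.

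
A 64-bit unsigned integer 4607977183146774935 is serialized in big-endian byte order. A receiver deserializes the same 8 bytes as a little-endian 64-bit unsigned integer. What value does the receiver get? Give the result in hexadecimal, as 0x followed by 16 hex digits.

4607977183146774935 in 64-bit hexadecimal is 0x3FF2D2D57E919197.
Stored big-endian, the bytes at ascending addresses are 3F F2 D2 D5 7E 91 91 97.
Read back as little-endian, the first byte is least significant, giving 0x9791917ED5D2F23F.

0x9791917ED5D2F23F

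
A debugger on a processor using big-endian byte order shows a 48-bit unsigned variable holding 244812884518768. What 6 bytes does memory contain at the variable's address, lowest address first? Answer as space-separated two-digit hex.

244812884518768 in hexadecimal, padded to 48 bits, is 0xDEA7F104A770.
Split into bytes (most-significant first): DE A7 F1 04 A7 70.
Big-endian stores the most-significant byte at the lowest address.
So the memory order matches the most-significant-first order: DE A7 F1 04 A7 70.

DE A7 F1 04 A7 70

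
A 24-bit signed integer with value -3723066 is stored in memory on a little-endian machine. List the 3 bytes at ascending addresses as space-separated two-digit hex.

C6 30 C7

Two's complement of -3723066 in 24 bits: 3723066 = 0x38CF3A; invert → 0xC730C5; add 1 → 0xC730C6.
Split into bytes (most-significant first): C7 30 C6.
Little-endian stores the least-significant byte at the lowest address.
So at ascending addresses the bytes are C6 30 C7.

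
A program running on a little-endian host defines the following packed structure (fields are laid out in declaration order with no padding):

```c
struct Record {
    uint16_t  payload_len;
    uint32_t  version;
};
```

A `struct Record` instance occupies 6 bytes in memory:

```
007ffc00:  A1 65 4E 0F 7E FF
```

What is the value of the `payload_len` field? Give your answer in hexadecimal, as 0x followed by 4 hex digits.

0x65A1

`payload_len` is the first field, at byte offset 0, occupying 2 bytes.
Bytes at offsets 0..1: A1 65.
Little-endian: lowest address holds the least-significant byte.
Reassemble most-significant byte first: 65 A1 → 0x65A1.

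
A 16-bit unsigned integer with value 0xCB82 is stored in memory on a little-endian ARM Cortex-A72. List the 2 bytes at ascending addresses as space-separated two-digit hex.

82 CB

Split into bytes (most-significant first): CB 82.
Little-endian stores the least-significant byte at the lowest address.
So at ascending addresses the bytes are 82 CB.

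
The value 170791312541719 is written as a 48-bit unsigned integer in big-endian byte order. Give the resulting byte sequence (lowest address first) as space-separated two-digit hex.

170791312541719 in hexadecimal, padded to 48 bits, is 0x9B557383C817.
Split into bytes (most-significant first): 9B 55 73 83 C8 17.
Big-endian stores the most-significant byte at the lowest address.
So the memory order matches the most-significant-first order: 9B 55 73 83 C8 17.

9B 55 73 83 C8 17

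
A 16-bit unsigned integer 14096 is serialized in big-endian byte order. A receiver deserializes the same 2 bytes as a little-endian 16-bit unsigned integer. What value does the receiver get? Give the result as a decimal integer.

14096 in 16-bit hexadecimal is 0x3710.
Stored big-endian, the bytes at ascending addresses are 37 10.
Read back as little-endian, the first byte is least significant, giving 0x1037.
0x1037 = 4151.

4151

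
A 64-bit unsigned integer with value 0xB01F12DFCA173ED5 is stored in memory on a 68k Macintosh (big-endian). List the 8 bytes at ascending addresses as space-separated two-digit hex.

B0 1F 12 DF CA 17 3E D5

Split into bytes (most-significant first): B0 1F 12 DF CA 17 3E D5.
Big-endian stores the most-significant byte at the lowest address.
So the memory order matches the most-significant-first order: B0 1F 12 DF CA 17 3E D5.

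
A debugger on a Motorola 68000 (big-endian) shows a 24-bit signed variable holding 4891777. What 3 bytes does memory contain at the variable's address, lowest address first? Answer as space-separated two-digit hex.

4A A4 81

4891777 in hexadecimal, padded to 24 bits, is 0x4AA481.
Split into bytes (most-significant first): 4A A4 81.
Big-endian: lowest address holds the most-significant byte.
So the memory order matches the most-significant-first order: 4A A4 81.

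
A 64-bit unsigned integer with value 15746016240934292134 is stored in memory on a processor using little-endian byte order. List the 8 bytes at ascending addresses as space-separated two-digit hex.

15746016240934292134 in hexadecimal, padded to 64 bits, is 0xDA8516585C6B8AA6.
Split into bytes (most-significant first): DA 85 16 58 5C 6B 8A A6.
Little-endian stores the least-significant byte at the lowest address.
So at ascending addresses the bytes are A6 8A 6B 5C 58 16 85 DA.

A6 8A 6B 5C 58 16 85 DA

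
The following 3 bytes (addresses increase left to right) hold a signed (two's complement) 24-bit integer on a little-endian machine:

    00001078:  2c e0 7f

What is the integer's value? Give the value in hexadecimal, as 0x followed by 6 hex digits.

Little-endian: lowest address holds the least-significant byte.
Reassemble most-significant byte first: 7F E0 2C → 0x7FE02C.

0x7FE02C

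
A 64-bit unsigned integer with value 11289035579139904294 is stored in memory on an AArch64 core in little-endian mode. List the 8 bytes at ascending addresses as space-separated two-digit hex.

26 53 61 1F 0C B6 AA 9C

11289035579139904294 in hexadecimal, padded to 64 bits, is 0x9CAAB60C1F615326.
Split into bytes (most-significant first): 9C AA B6 0C 1F 61 53 26.
In little-endian order the low byte comes first in memory.
So at ascending addresses the bytes are 26 53 61 1F 0C B6 AA 9C.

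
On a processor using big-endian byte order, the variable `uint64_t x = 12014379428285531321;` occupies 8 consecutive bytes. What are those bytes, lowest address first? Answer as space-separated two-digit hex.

12014379428285531321 in hexadecimal, padded to 64 bits, is 0xA6BBA66F63B844B9.
Split into bytes (most-significant first): A6 BB A6 6F 63 B8 44 B9.
In big-endian order the high byte comes first in memory.
So the memory order matches the most-significant-first order: A6 BB A6 6F 63 B8 44 B9.

A6 BB A6 6F 63 B8 44 B9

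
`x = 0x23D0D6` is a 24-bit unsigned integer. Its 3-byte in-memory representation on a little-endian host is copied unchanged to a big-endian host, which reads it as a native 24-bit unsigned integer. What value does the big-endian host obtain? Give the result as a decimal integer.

14077987

Stored little-endian, the bytes at ascending addresses are D6 D0 23.
Read back as big-endian, the last byte is least significant, giving 0xD6D023.
0xD6D023 = 14077987.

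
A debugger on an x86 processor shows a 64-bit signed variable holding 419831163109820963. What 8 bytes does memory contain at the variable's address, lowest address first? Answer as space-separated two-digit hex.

23 CA CC EE 37 8A D3 05

419831163109820963 in hexadecimal, padded to 64 bits, is 0x05D38A37EECCCA23.
Split into bytes (most-significant first): 05 D3 8A 37 EE CC CA 23.
In little-endian order the low byte comes first in memory.
So at ascending addresses the bytes are 23 CA CC EE 37 8A D3 05.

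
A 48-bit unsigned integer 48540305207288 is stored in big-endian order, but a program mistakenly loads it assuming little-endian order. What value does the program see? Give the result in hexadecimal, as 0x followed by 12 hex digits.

48540305207288 in 48-bit hexadecimal is 0x2C25ABA62FF8.
Stored big-endian, the bytes at ascending addresses are 2C 25 AB A6 2F F8.
Read back as little-endian, the first byte is least significant, giving 0xF82FA6AB252C.

0xF82FA6AB252C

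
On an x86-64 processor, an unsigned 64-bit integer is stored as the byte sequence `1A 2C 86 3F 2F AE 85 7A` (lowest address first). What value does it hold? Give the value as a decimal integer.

Little-endian stores the least-significant byte at the lowest address.
Reassemble most-significant byte first: 7A 85 AE 2F 3F 86 2C 1A → 0x7A85AE2F3F862C1A.
0x7A85AE2F3F862C1A = 8828654162482179098.

8828654162482179098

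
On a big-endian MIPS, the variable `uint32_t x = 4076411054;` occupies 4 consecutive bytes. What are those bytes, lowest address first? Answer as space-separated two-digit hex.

4076411054 in hexadecimal, padded to 32 bits, is 0xF2F918AE.
Split into bytes (most-significant first): F2 F9 18 AE.
In big-endian order the high byte comes first in memory.
So the memory order matches the most-significant-first order: F2 F9 18 AE.

F2 F9 18 AE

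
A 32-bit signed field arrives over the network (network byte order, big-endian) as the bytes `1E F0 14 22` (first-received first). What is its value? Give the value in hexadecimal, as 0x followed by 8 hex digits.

0x1EF01422

Big-endian: lowest address holds the most-significant byte.
The bytes are already most-significant first: 0x1EF01422.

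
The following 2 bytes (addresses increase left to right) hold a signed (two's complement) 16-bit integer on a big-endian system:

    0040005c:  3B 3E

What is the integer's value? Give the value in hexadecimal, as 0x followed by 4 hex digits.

In big-endian order the high byte comes first in memory.
The bytes are already most-significant first: 0x3B3E.

0x3B3E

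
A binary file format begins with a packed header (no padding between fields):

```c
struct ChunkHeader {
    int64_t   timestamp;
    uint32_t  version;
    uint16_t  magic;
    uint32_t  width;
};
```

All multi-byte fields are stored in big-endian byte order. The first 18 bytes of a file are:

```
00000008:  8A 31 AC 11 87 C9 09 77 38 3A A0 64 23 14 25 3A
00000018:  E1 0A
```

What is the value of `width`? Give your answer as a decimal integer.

`width` follows `timestamp` (8 B), `version` (4 B), `magic` (2 B), so it starts at offset 8 + 4 + 2 = 14 and occupies 4 bytes.
Bytes at offsets 14..17: 25 3A E1 0A.
In big-endian order the high byte comes first in memory.
The bytes are already most-significant first: 0x253AE10A.
0x253AE10A = 624615690.

624615690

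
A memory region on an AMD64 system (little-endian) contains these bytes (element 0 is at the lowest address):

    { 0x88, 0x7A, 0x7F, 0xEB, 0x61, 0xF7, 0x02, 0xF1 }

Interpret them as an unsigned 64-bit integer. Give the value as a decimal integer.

Little-endian stores the least-significant byte at the lowest address.
Reassemble most-significant byte first: F1 02 F7 61 EB 7F 7A 88 → 0xF102F761EB7F7A88.
0xF102F761EB7F7A88 = 17366715113028942472.

17366715113028942472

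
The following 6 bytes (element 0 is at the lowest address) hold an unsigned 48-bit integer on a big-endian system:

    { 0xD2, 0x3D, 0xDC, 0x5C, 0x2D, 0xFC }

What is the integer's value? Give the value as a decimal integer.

231163131866620

Big-endian: lowest address holds the most-significant byte.
The bytes are already most-significant first: 0xD23DDC5C2DFC.
0xD23DDC5C2DFC = 231163131866620.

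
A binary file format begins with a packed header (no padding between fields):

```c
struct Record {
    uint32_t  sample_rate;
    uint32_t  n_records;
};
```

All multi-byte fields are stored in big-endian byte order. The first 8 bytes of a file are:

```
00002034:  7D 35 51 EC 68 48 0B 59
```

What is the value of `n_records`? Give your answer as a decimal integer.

1749551961

`n_records` follows `sample_rate` (4 bytes), so it starts at byte offset 4 and occupies 4 bytes.
Bytes at offsets 4..7: 68 48 0B 59.
Big-endian stores the most-significant byte at the lowest address.
The bytes are already most-significant first: 0x68480B59.
0x68480B59 = 1749551961.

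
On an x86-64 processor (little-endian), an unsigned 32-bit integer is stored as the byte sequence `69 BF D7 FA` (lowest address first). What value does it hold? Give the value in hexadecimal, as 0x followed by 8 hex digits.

In little-endian order the low byte comes first in memory.
Reassemble most-significant byte first: FA D7 BF 69 → 0xFAD7BF69.

0xFAD7BF69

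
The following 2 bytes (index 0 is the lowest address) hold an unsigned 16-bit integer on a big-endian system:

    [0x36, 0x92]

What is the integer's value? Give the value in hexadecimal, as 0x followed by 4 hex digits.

0x3692

Big-endian stores the most-significant byte at the lowest address.
The bytes are already most-significant first: 0x3692.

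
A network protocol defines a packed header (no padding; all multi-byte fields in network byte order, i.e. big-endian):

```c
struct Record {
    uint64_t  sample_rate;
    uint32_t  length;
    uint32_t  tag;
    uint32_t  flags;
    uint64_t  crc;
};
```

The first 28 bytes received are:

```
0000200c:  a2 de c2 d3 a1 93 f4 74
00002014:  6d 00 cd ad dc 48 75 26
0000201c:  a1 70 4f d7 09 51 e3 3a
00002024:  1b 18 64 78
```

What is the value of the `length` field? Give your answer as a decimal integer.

1828769197

`length` follows `sample_rate` (8 bytes), so it starts at byte offset 8 and occupies 4 bytes.
Bytes at offsets 8..11: 6D 00 CD AD.
Big-endian: lowest address holds the most-significant byte.
The bytes are already most-significant first: 0x6D00CDAD.
0x6D00CDAD = 1828769197.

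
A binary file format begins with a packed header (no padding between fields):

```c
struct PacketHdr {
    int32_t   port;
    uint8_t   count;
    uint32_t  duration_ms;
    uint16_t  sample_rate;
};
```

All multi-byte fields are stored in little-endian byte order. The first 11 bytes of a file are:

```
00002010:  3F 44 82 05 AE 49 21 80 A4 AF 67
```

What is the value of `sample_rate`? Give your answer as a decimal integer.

26543

`sample_rate` follows `port` (4 B), `count` (1 B), `duration_ms` (4 B), so it starts at offset 4 + 1 + 4 = 9 and occupies 2 bytes.
Bytes at offsets 9..10: AF 67.
Little-endian stores the least-significant byte at the lowest address.
Reassemble most-significant byte first: 67 AF → 0x67AF.
0x67AF = 26543.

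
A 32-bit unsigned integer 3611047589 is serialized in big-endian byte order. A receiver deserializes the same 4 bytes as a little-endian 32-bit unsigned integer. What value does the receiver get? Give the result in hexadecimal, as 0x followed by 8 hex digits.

3611047589 in 32-bit hexadecimal is 0xD73C36A5.
Stored big-endian, the bytes at ascending addresses are D7 3C 36 A5.
Read back as little-endian, the first byte is least significant, giving 0xA5363CD7.

0xA5363CD7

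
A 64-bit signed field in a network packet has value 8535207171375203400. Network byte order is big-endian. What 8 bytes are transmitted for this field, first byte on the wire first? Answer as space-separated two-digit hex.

76 73 25 B3 6E 2F 84 48

8535207171375203400 in hexadecimal, padded to 64 bits, is 0x767325B36E2F8448.
Split into bytes (most-significant first): 76 73 25 B3 6E 2F 84 48.
Big-endian: lowest address holds the most-significant byte.
So the memory order matches the most-significant-first order: 76 73 25 B3 6E 2F 84 48.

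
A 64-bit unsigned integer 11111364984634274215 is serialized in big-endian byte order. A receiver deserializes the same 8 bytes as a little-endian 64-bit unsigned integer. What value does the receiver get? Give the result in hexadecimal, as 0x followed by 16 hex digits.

11111364984634274215 in 64-bit hexadecimal is 0x9A337F953ED6F1A7.
Stored big-endian, the bytes at ascending addresses are 9A 33 7F 95 3E D6 F1 A7.
Read back as little-endian, the first byte is least significant, giving 0xA7F1D63E957F339A.

0xA7F1D63E957F339A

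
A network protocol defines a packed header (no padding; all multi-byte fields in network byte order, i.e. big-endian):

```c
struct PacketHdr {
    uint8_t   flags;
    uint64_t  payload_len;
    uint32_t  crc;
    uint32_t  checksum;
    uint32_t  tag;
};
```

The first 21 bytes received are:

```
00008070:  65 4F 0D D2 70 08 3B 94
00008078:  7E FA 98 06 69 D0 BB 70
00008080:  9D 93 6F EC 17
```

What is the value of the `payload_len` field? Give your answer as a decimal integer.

`payload_len` follows `flags` (1 byte), so it starts at byte offset 1 and occupies 8 bytes.
Bytes at offsets 1..8: 4F 0D D2 70 08 3B 94 7E.
Big-endian stores the most-significant byte at the lowest address.
The bytes are already most-significant first: 0x4F0DD270083B947E.
0x4F0DD270083B947E = 5696440482309837950.

5696440482309837950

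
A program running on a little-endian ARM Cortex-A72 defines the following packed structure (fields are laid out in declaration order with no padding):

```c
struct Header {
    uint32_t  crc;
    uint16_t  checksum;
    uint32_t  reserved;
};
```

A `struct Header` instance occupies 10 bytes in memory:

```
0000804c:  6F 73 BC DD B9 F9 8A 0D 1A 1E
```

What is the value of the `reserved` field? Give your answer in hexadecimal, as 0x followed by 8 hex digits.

0x1E1A0D8A

`reserved` follows `crc` (4 B), `checksum` (2 B), so it starts at offset 4 + 2 = 6 and occupies 4 bytes.
Bytes at offsets 6..9: 8A 0D 1A 1E.
Little-endian stores the least-significant byte at the lowest address.
Reassemble most-significant byte first: 1E 1A 0D 8A → 0x1E1A0D8A.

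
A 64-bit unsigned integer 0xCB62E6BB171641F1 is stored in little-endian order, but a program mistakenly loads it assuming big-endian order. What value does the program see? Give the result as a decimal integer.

17384200327819322059

Stored little-endian, the bytes at ascending addresses are F1 41 16 17 BB E6 62 CB.
Read back as big-endian, the last byte is least significant, giving 0xF1411617BBE662CB.
0xF1411617BBE662CB = 17384200327819322059.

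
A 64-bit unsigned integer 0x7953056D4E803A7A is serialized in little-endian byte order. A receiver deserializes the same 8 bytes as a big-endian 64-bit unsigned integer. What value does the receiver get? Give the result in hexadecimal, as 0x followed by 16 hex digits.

Stored little-endian, the bytes at ascending addresses are 7A 3A 80 4E 6D 05 53 79.
Read back as big-endian, the last byte is least significant, giving 0x7A3A804E6D055379.

0x7A3A804E6D055379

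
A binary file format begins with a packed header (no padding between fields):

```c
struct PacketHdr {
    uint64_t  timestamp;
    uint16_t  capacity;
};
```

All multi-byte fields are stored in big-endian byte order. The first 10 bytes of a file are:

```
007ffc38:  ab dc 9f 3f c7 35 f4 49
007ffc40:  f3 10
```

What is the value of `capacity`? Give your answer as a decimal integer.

62224

`capacity` follows `timestamp` (8 bytes), so it starts at byte offset 8 and occupies 2 bytes.
Bytes at offsets 8..9: F3 10.
Big-endian: lowest address holds the most-significant byte.
The bytes are already most-significant first: 0xF310.
0xF310 = 62224.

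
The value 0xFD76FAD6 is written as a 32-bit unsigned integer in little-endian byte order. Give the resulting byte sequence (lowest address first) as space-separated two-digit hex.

Split into bytes (most-significant first): FD 76 FA D6.
Little-endian: lowest address holds the least-significant byte.
So at ascending addresses the bytes are D6 FA 76 FD.

D6 FA 76 FD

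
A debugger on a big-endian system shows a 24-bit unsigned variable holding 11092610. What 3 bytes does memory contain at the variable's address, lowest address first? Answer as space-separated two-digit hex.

11092610 in hexadecimal, padded to 24 bits, is 0xA94282.
Split into bytes (most-significant first): A9 42 82.
Big-endian stores the most-significant byte at the lowest address.
So the memory order matches the most-significant-first order: A9 42 82.

A9 42 82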